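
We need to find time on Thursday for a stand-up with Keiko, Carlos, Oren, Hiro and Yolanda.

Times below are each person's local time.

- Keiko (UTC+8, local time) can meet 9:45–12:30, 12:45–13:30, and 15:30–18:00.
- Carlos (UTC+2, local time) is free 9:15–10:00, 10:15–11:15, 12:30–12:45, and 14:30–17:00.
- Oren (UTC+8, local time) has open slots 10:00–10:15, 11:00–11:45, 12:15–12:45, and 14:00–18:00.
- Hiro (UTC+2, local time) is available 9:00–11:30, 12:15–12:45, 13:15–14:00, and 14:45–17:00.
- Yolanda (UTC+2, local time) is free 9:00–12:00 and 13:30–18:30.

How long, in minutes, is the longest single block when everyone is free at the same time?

Keiko → UTC: 01:45–04:30, 04:45–05:30, 07:30–10:00.
Carlos → UTC: 07:15–08:00, 08:15–09:15, 10:30–10:45, 12:30–15:00.
Oren → UTC: 02:00–02:15, 03:00–03:45, 04:15–04:45, 06:00–10:00.
Hiro → UTC: 07:00–09:30, 10:15–10:45, 11:15–12:00, 12:45–15:00.
Yolanda → UTC: 07:00–10:00, 11:30–16:30.
Keiko ∩ Carlos: 07:30–08:00, 08:15–09:15.
Keiko ∩ Carlos ∩ Oren: 07:30–08:00, 08:15–09:15.
Keiko ∩ Carlos ∩ Oren ∩ Hiro: 07:30–08:00, 08:15–09:15.
Keiko ∩ Carlos ∩ Oren ∩ Hiro ∩ Yolanda: 07:30–08:00, 08:15–09:15.
Common window lengths: 30, 60 min; longest is 60.

60 minutes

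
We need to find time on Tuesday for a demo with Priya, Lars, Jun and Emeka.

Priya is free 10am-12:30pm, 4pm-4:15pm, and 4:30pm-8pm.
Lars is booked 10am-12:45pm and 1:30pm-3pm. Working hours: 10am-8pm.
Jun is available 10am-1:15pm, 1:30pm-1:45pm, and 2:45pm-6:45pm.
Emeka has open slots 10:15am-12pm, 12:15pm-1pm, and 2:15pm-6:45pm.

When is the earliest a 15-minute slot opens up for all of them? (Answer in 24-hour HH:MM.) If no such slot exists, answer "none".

16:00

Lars free within 10:00–20:00: 12:45–13:30, 15:00–20:00.
Priya ∩ Lars: 16:00–16:15, 16:30–20:00.
Priya ∩ Lars ∩ Jun: 16:00–16:15, 16:30–18:45.
Priya ∩ Lars ∩ Jun ∩ Emeka: 16:00–16:15, 16:30–18:45.
Windows ≥ 15 min: 16:00–16:15, 16:30–18:45.
Earliest such window starts at 16:00.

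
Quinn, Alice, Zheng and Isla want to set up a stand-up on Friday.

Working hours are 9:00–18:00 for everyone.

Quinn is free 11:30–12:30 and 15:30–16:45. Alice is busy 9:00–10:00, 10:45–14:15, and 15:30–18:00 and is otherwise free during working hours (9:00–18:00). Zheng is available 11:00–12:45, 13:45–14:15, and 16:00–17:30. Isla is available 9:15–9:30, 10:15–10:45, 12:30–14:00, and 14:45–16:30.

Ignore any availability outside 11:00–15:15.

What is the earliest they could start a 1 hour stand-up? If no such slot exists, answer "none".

none

Alice free within 09:00–18:00: 10:00–10:45, 14:15–15:30.
Quinn ∩ Alice: (none).
Quinn ∩ Alice ∩ Zheng: (none).
Quinn ∩ Alice ∩ Zheng ∩ Isla: (none).
Restricted to 11:00–15:15: (none).
Windows ≥ 60 min: (none).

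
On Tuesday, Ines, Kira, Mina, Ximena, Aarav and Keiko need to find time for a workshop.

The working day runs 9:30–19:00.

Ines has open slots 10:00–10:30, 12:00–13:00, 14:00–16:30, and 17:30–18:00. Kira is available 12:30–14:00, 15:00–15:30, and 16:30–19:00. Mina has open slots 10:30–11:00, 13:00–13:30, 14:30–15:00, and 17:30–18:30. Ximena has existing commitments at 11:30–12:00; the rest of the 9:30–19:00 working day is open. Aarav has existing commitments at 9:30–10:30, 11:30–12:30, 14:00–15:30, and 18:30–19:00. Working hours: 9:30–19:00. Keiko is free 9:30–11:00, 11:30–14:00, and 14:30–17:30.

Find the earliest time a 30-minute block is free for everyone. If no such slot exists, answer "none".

none

Ximena free within 09:30–19:00: 09:30–11:30, 12:00–19:00.
Aarav free within 09:30–19:00: 10:30–11:30, 12:30–14:00, 15:30–18:30.
Ines ∩ Kira: 12:30–13:00, 15:00–15:30, 17:30–18:00.
Ines ∩ Kira ∩ Mina: 17:30–18:00.
Ines ∩ Kira ∩ Mina ∩ Ximena: 17:30–18:00.
Ines ∩ Kira ∩ Mina ∩ Ximena ∩ Aarav: 17:30–18:00.
Ines ∩ Kira ∩ Mina ∩ Ximena ∩ Aarav ∩ Keiko: (none).
Windows ≥ 30 min: (none).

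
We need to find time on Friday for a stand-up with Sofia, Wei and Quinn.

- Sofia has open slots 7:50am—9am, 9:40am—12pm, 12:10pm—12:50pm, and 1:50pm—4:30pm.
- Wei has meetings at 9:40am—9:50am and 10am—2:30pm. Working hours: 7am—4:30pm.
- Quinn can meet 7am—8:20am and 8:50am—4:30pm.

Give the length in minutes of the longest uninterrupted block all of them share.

120 minutes

Wei free within 07:00–16:30: 07:00–09:40, 09:50–10:00, 14:30–16:30.
Sofia ∩ Wei: 07:50–09:00, 09:50–10:00, 14:30–16:30.
Sofia ∩ Wei ∩ Quinn: 07:50–08:20, 08:50–09:00, 09:50–10:00, 14:30–16:30.
Common window lengths: 30, 10, 10, 120 min; longest is 120.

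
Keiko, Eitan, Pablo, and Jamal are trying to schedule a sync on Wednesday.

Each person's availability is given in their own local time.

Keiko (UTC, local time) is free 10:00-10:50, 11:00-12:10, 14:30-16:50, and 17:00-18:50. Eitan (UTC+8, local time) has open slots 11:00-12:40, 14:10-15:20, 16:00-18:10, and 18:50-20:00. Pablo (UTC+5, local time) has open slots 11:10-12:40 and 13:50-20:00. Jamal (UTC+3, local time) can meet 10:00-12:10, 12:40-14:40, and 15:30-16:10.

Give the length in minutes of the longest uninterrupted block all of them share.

Keiko → UTC: 10:00–10:50, 11:00–12:10, 14:30–16:50, 17:00–18:50.
Eitan → UTC: 03:00–04:40, 06:10–07:20, 08:00–10:10, 10:50–12:00.
Pablo → UTC: 06:10–07:40, 08:50–15:00.
Jamal → UTC: 07:00–09:10, 09:40–11:40, 12:30–13:10.
Keiko ∩ Eitan: 10:00–10:10, 11:00–12:00.
Keiko ∩ Eitan ∩ Pablo: 10:00–10:10, 11:00–12:00.
Keiko ∩ Eitan ∩ Pablo ∩ Jamal: 10:00–10:10, 11:00–11:40.
Common window lengths: 10, 40 min; longest is 40.

40 minutes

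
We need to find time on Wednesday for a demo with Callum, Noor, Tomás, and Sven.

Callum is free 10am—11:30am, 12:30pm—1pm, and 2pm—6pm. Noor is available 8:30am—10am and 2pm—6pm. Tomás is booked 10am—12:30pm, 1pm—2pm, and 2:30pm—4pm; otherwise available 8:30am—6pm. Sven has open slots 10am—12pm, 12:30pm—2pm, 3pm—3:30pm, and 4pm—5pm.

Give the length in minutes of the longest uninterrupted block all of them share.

Tomás free within 08:30–18:00: 08:30–10:00, 12:30–13:00, 14:00–14:30, 16:00–18:00.
Callum ∩ Noor: 14:00–18:00.
Callum ∩ Noor ∩ Tomás: 14:00–14:30, 16:00–18:00.
Callum ∩ Noor ∩ Tomás ∩ Sven: 16:00–17:00.
Single common window of 60 minutes.

60 minutes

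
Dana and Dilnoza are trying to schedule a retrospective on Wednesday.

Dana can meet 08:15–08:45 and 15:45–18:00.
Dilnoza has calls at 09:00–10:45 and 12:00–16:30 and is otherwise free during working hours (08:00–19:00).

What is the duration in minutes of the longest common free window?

90 minutes

Dilnoza free within 08:00–19:00: 08:00–09:00, 10:45–12:00, 16:30–19:00.
Dana ∩ Dilnoza: 08:15–08:45, 16:30–18:00.
Common window lengths: 30, 90 min; longest is 90.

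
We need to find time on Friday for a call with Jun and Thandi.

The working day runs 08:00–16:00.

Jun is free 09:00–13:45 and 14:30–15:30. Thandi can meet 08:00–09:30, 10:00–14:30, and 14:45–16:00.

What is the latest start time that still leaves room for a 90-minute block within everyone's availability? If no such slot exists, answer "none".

Jun ∩ Thandi: 09:00–09:30, 10:00–13:45, 14:45–15:30.
Windows ≥ 90 min: 10:00–13:45.
Latest start in the last window 10:00–13:45 is 13:45 − 90 min = 12:15.

12:15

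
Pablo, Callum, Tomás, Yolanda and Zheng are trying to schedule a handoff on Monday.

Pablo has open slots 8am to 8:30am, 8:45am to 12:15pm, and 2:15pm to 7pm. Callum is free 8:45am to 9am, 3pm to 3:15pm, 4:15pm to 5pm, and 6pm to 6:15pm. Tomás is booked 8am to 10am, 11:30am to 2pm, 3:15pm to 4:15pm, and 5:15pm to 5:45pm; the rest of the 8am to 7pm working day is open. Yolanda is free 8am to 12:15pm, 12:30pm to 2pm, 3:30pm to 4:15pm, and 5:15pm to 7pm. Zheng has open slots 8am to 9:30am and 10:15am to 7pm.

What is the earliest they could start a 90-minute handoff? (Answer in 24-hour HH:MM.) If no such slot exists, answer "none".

Tomás free within 08:00–19:00: 10:00–11:30, 14:00–15:15, 16:15–17:15, 17:45–19:00.
Pablo ∩ Callum: 08:45–09:00, 15:00–15:15, 16:15–17:00, 18:00–18:15.
Pablo ∩ Callum ∩ Tomás: 15:00–15:15, 16:15–17:00, 18:00–18:15.
Pablo ∩ Callum ∩ Tomás ∩ Yolanda: 18:00–18:15.
Pablo ∩ Callum ∩ Tomás ∩ Yolanda ∩ Zheng: 18:00–18:15.
Windows ≥ 90 min: (none).

none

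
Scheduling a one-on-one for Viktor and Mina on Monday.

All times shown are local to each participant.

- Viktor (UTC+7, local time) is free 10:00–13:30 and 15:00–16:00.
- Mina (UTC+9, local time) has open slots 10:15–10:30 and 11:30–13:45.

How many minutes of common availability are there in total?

Viktor → UTC: 03:00–06:30, 08:00–09:00.
Mina → UTC: 01:15–01:30, 02:30–04:45.
Viktor ∩ Mina: 03:00–04:45.
Total common minutes: 105.

105 minutes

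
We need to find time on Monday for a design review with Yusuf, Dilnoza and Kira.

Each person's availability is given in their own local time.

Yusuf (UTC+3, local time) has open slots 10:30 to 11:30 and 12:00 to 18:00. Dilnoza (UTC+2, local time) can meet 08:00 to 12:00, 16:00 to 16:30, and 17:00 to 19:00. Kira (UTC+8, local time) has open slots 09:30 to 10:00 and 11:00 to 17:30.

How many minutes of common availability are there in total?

Yusuf → UTC: 07:30–08:30, 09:00–15:00.
Dilnoza → UTC: 06:00–10:00, 14:00–14:30, 15:00–17:00.
Kira → UTC: 01:30–02:00, 03:00–09:30.
Yusuf ∩ Dilnoza: 07:30–08:30, 09:00–10:00, 14:00–14:30.
Yusuf ∩ Dilnoza ∩ Kira: 07:30–08:30, 09:00–09:30.
Total common minutes: 60 + 30 = 90.

90 minutes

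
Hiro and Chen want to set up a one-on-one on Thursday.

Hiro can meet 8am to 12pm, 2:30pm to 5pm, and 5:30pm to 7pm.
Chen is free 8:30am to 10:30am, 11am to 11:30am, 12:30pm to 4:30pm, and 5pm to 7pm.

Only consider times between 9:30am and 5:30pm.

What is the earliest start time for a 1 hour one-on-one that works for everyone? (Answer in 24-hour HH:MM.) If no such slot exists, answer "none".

Hiro ∩ Chen: 08:30–10:30, 11:00–11:30, 14:30–16:30, 17:30–19:00.
Restricted to 09:30–17:30: 09:30–10:30, 11:00–11:30, 14:30–16:30.
Windows ≥ 60 min: 09:30–10:30, 14:30–16:30.
Earliest such window starts at 09:30.

09:30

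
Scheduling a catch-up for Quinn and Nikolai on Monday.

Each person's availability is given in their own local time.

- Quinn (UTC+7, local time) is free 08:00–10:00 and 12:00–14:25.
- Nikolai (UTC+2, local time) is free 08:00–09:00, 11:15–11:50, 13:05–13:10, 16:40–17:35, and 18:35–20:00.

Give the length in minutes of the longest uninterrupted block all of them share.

Quinn → UTC: 01:00–03:00, 05:00–07:25.
Nikolai → UTC: 06:00–07:00, 09:15–09:50, 11:05–11:10, 14:40–15:35, 16:35–18:00.
Quinn ∩ Nikolai: 06:00–07:00.
Single common window of 60 minutes.

60 minutes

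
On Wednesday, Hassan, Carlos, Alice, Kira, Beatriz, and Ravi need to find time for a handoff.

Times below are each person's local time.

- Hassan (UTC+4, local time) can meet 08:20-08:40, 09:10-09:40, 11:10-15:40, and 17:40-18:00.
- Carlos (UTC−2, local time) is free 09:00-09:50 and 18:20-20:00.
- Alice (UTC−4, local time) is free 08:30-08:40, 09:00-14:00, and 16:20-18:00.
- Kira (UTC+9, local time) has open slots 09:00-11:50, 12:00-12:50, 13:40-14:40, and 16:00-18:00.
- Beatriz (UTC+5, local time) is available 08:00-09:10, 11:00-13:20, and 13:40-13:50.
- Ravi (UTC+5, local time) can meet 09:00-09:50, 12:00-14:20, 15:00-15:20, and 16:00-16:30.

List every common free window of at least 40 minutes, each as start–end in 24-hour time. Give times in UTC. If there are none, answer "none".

Hassan → UTC: 04:20–04:40, 05:10–05:40, 07:10–11:40, 13:40–14:00.
Carlos → UTC: 11:00–11:50, 20:20–22:00.
Alice → UTC: 12:30–12:40, 13:00–18:00, 20:20–22:00.
Kira → UTC: 00:00–02:50, 03:00–03:50, 04:40–05:40, 07:00–09:00.
Beatriz → UTC: 03:00–04:10, 06:00–08:20, 08:40–08:50.
Ravi → UTC: 04:00–04:50, 07:00–09:20, 10:00–10:20, 11:00–11:30.
Hassan ∩ Carlos: 11:00–11:40.
Hassan ∩ Carlos ∩ Alice: (none).
Hassan ∩ Carlos ∩ Alice ∩ Kira: (none).
Hassan ∩ Carlos ∩ Alice ∩ Kira ∩ Beatriz: (none).
Hassan ∩ Carlos ∩ Alice ∩ Kira ∩ Beatriz ∩ Ravi: (none).
Windows ≥ 40 min: (none).

none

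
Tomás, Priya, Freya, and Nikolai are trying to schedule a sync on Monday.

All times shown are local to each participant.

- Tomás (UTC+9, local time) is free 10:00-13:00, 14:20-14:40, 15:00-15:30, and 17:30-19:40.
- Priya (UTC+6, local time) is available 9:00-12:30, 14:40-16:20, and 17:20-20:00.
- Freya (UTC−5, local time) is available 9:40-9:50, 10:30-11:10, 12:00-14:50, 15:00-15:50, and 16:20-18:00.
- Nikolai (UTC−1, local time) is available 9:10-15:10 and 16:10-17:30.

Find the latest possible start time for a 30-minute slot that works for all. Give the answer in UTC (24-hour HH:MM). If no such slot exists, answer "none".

none

Tomás → UTC: 01:00–04:00, 05:20–05:40, 06:00–06:30, 08:30–10:40.
Priya → UTC: 03:00–06:30, 08:40–10:20, 11:20–14:00.
Freya → UTC: 14:40–14:50, 15:30–16:10, 17:00–19:50, 20:00–20:50, 21:20–23:00.
Nikolai → UTC: 10:10–16:10, 17:10–18:30.
Tomás ∩ Priya: 03:00–04:00, 05:20–05:40, 06:00–06:30, 08:40–10:20.
Tomás ∩ Priya ∩ Freya: (none).
Tomás ∩ Priya ∩ Freya ∩ Nikolai: (none).
Windows ≥ 30 min: (none).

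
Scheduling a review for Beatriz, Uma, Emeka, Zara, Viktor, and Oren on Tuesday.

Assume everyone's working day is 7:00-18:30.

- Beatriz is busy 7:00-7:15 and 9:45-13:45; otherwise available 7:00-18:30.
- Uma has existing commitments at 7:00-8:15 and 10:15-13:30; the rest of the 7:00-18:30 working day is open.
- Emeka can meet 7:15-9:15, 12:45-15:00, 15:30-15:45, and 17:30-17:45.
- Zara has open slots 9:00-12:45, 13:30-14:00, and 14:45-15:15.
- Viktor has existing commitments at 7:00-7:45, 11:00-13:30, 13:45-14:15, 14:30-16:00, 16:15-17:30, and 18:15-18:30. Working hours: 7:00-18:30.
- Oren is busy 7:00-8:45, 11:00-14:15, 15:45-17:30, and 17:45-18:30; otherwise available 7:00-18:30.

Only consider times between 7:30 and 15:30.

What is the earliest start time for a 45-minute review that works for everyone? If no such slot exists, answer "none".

Beatriz free within 07:00–18:30: 07:15–09:45, 13:45–18:30.
Uma free within 07:00–18:30: 08:15–10:15, 13:30–18:30.
Viktor free within 07:00–18:30: 07:45–11:00, 13:30–13:45, 14:15–14:30, 16:00–16:15, 17:30–18:15.
Oren free within 07:00–18:30: 08:45–11:00, 14:15–15:45, 17:30–17:45.
Beatriz ∩ Uma: 08:15–09:45, 13:45–18:30.
Beatriz ∩ Uma ∩ Emeka: 08:15–09:15, 13:45–15:00, 15:30–15:45, 17:30–17:45.
Beatriz ∩ Uma ∩ Emeka ∩ Zara: 09:00–09:15, 13:45–14:00, 14:45–15:00.
Beatriz ∩ Uma ∩ Emeka ∩ Zara ∩ Viktor: 09:00–09:15.
Beatriz ∩ Uma ∩ Emeka ∩ Zara ∩ Viktor ∩ Oren: 09:00–09:15.
Restricted to 07:30–15:30: 09:00–09:15.
Windows ≥ 45 min: (none).

none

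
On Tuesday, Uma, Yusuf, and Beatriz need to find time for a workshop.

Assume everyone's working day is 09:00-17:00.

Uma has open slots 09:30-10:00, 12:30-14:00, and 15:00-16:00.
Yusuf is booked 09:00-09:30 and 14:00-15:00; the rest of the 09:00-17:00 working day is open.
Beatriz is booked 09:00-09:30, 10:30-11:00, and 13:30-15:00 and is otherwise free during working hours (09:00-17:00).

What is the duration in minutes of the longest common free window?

Yusuf free within 09:00–17:00: 09:30–14:00, 15:00–17:00.
Beatriz free within 09:00–17:00: 09:30–10:30, 11:00–13:30, 15:00–17:00.
Uma ∩ Yusuf: 09:30–10:00, 12:30–14:00, 15:00–16:00.
Uma ∩ Yusuf ∩ Beatriz: 09:30–10:00, 12:30–13:30, 15:00–16:00.
Common window lengths: 30, 60, 60 min; longest is 60.

60 minutes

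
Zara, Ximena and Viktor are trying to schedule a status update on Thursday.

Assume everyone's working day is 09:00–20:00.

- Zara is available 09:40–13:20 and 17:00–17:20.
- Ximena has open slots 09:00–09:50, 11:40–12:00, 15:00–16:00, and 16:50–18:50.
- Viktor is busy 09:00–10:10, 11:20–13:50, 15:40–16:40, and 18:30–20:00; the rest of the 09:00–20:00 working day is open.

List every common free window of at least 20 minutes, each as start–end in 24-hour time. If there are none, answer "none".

17:00–17:20

Viktor free within 09:00–20:00: 10:10–11:20, 13:50–15:40, 16:40–18:30.
Zara ∩ Ximena: 09:40–09:50, 11:40–12:00, 17:00–17:20.
Zara ∩ Ximena ∩ Viktor: 17:00–17:20.
Windows ≥ 20 min: 17:00–17:20.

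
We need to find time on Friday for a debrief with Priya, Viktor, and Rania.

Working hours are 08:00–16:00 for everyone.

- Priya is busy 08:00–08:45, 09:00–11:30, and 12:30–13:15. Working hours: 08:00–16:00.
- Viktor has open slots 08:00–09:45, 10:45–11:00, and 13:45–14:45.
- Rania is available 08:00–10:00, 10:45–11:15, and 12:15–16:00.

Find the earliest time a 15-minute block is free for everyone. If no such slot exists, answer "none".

Priya free within 08:00–16:00: 08:45–09:00, 11:30–12:30, 13:15–16:00.
Priya ∩ Viktor: 08:45–09:00, 13:45–14:45.
Priya ∩ Viktor ∩ Rania: 08:45–09:00, 13:45–14:45.
Windows ≥ 15 min: 08:45–09:00, 13:45–14:45.
Earliest such window starts at 08:45.

08:45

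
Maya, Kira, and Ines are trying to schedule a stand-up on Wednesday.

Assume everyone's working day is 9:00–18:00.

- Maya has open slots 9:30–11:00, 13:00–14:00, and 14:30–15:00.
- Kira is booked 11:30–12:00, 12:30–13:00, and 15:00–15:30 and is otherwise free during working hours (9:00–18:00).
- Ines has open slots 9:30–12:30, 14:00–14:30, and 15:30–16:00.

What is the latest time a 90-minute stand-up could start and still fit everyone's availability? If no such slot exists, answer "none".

Kira free within 09:00–18:00: 09:00–11:30, 12:00–12:30, 13:00–15:00, 15:30–18:00.
Maya ∩ Kira: 09:30–11:00, 13:00–14:00, 14:30–15:00.
Maya ∩ Kira ∩ Ines: 09:30–11:00.
Windows ≥ 90 min: 09:30–11:00.
Latest start in the last window 09:30–11:00 is 11:00 − 90 min = 09:30.

09:30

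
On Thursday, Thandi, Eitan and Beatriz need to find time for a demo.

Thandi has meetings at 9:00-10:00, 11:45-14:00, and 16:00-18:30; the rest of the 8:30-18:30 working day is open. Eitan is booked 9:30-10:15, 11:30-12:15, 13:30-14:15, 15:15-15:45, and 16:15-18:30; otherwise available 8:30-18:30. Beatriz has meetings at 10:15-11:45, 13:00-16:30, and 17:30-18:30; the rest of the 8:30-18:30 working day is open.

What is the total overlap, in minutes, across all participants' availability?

Thandi free within 08:30–18:30: 08:30–09:00, 10:00–11:45, 14:00–16:00.
Eitan free within 08:30–18:30: 08:30–09:30, 10:15–11:30, 12:15–13:30, 14:15–15:15, 15:45–16:15.
Beatriz free within 08:30–18:30: 08:30–10:15, 11:45–13:00, 16:30–17:30.
Thandi ∩ Eitan: 08:30–09:00, 10:15–11:30, 14:15–15:15, 15:45–16:00.
Thandi ∩ Eitan ∩ Beatriz: 08:30–09:00.
Total common minutes: 30.

30 minutes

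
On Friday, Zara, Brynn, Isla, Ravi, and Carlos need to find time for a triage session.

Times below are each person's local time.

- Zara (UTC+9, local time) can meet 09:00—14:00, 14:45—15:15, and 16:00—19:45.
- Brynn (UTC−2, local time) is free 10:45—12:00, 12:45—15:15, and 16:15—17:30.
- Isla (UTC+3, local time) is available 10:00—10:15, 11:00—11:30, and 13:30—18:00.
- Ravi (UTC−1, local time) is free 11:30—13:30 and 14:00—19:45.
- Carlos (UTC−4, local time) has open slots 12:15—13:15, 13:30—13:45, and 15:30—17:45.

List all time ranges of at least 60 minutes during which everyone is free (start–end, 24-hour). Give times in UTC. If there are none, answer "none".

none

Zara → UTC: 00:00–05:00, 05:45–06:15, 07:00–10:45.
Brynn → UTC: 12:45–14:00, 14:45–17:15, 18:15–19:30.
Isla → UTC: 07:00–07:15, 08:00–08:30, 10:30–15:00.
Ravi → UTC: 12:30–14:30, 15:00–20:45.
Carlos → UTC: 16:15–17:15, 17:30–17:45, 19:30–21:45.
Zara ∩ Brynn: (none).
Zara ∩ Brynn ∩ Isla: (none).
Zara ∩ Brynn ∩ Isla ∩ Ravi: (none).
Zara ∩ Brynn ∩ Isla ∩ Ravi ∩ Carlos: (none).
Windows ≥ 60 min: (none).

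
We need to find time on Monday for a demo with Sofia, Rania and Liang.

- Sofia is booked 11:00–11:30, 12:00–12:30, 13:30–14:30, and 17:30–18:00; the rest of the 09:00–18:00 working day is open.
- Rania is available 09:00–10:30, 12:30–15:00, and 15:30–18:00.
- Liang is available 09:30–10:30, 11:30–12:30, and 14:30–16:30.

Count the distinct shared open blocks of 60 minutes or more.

Sofia free within 09:00–18:00: 09:00–11:00, 11:30–12:00, 12:30–13:30, 14:30–17:30.
Sofia ∩ Rania: 09:00–10:30, 12:30–13:30, 14:30–15:00, 15:30–17:30.
Sofia ∩ Rania ∩ Liang: 09:30–10:30, 14:30–15:00, 15:30–16:30.
Windows ≥ 60 min: 09:30–10:30, 15:30–16:30.
That's 2 windows.

2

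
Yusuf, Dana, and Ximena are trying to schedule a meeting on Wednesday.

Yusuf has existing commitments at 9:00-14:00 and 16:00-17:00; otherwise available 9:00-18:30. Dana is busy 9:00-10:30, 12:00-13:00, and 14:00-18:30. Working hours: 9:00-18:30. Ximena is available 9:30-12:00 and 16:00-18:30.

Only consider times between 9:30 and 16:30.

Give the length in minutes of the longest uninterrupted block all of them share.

Yusuf free within 09:00–18:30: 14:00–16:00, 17:00–18:30.
Dana free within 09:00–18:30: 10:30–12:00, 13:00–14:00.
Yusuf ∩ Dana: (none).
Yusuf ∩ Dana ∩ Ximena: (none).
Restricted to 09:30–16:30: (none).
No common window.

0 minutes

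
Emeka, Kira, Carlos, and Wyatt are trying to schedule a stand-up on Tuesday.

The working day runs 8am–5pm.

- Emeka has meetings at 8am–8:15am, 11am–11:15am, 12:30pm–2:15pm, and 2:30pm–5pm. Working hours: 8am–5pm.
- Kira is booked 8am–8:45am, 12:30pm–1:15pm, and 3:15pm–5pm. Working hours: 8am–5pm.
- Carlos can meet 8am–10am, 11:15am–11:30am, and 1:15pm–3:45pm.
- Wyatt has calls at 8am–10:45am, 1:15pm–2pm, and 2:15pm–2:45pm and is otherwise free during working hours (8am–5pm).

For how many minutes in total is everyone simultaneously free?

Emeka free within 08:00–17:00: 08:15–11:00, 11:15–12:30, 14:15–14:30.
Kira free within 08:00–17:00: 08:45–12:30, 13:15–15:15.
Wyatt free within 08:00–17:00: 10:45–13:15, 14:00–14:15, 14:45–17:00.
Emeka ∩ Kira: 08:45–11:00, 11:15–12:30, 14:15–14:30.
Emeka ∩ Kira ∩ Carlos: 08:45–10:00, 11:15–11:30, 14:15–14:30.
Emeka ∩ Kira ∩ Carlos ∩ Wyatt: 11:15–11:30.
Total common minutes: 15.

15 minutes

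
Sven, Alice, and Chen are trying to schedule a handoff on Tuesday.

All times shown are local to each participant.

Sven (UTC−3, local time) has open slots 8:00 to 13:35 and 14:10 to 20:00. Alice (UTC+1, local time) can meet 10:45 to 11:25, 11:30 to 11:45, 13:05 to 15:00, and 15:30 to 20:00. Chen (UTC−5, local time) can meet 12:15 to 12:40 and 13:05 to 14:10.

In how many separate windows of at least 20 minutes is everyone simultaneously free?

2

Sven → UTC: 11:00–16:35, 17:10–23:00.
Alice → UTC: 09:45–10:25, 10:30–10:45, 12:05–14:00, 14:30–19:00.
Chen → UTC: 17:15–17:40, 18:05–19:10.
Sven ∩ Alice: 12:05–14:00, 14:30–16:35, 17:10–19:00.
Sven ∩ Alice ∩ Chen: 17:15–17:40, 18:05–19:00.
Windows ≥ 20 min: 17:15–17:40, 18:05–19:00.
That's 2 windows.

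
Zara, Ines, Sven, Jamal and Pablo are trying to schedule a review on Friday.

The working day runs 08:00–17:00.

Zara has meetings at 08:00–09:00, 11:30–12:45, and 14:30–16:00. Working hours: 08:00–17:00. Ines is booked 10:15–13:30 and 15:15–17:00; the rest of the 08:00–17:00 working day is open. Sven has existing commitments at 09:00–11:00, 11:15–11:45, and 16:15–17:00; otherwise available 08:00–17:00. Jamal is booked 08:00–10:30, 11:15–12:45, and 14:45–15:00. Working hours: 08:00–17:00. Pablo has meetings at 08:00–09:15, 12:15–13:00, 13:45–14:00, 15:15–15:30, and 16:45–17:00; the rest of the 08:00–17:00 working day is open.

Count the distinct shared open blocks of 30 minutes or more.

Zara free within 08:00–17:00: 09:00–11:30, 12:45–14:30, 16:00–17:00.
Ines free within 08:00–17:00: 08:00–10:15, 13:30–15:15.
Sven free within 08:00–17:00: 08:00–09:00, 11:00–11:15, 11:45–16:15.
Jamal free within 08:00–17:00: 10:30–11:15, 12:45–14:45, 15:00–17:00.
Pablo free within 08:00–17:00: 09:15–12:15, 13:00–13:45, 14:00–15:15, 15:30–16:45.
Zara ∩ Ines: 09:00–10:15, 13:30–14:30.
Zara ∩ Ines ∩ Sven: 13:30–14:30.
Zara ∩ Ines ∩ Sven ∩ Jamal: 13:30–14:30.
Zara ∩ Ines ∩ Sven ∩ Jamal ∩ Pablo: 13:30–13:45, 14:00–14:30.
Windows ≥ 30 min: 14:00–14:30.
That's 1 window.

1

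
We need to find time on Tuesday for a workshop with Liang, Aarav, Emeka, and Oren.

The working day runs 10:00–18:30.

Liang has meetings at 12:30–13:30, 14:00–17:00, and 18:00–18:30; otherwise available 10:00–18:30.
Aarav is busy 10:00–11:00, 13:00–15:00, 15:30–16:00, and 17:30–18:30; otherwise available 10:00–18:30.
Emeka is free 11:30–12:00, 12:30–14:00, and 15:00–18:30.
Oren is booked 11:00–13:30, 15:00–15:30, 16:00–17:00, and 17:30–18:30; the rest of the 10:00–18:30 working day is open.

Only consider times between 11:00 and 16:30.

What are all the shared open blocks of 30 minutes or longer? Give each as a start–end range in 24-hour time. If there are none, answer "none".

none

Liang free within 10:00–18:30: 10:00–12:30, 13:30–14:00, 17:00–18:00.
Aarav free within 10:00–18:30: 11:00–13:00, 15:00–15:30, 16:00–17:30.
Oren free within 10:00–18:30: 10:00–11:00, 13:30–15:00, 15:30–16:00, 17:00–17:30.
Liang ∩ Aarav: 11:00–12:30, 17:00–17:30.
Liang ∩ Aarav ∩ Emeka: 11:30–12:00, 17:00–17:30.
Liang ∩ Aarav ∩ Emeka ∩ Oren: 17:00–17:30.
Restricted to 11:00–16:30: (none).
Windows ≥ 30 min: (none).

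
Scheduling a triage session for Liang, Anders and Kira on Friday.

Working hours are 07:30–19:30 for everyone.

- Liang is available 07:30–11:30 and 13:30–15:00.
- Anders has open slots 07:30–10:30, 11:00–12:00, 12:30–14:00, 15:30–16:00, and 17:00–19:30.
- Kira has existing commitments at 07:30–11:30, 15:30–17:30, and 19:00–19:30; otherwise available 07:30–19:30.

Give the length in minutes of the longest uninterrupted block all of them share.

30 minutes

Kira free within 07:30–19:30: 11:30–15:30, 17:30–19:00.
Liang ∩ Anders: 07:30–10:30, 11:00–11:30, 13:30–14:00.
Liang ∩ Anders ∩ Kira: 13:30–14:00.
Single common window of 30 minutes.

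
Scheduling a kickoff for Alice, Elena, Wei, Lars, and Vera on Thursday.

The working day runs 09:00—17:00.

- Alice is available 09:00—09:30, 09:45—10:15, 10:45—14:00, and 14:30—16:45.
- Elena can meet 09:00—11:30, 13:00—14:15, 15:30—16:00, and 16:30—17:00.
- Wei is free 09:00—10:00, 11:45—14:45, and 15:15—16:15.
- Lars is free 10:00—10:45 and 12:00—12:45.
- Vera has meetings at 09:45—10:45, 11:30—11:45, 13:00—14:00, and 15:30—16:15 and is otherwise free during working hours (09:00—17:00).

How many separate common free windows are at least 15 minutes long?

0

Vera free within 09:00–17:00: 09:00–09:45, 10:45–11:30, 11:45–13:00, 14:00–15:30, 16:15–17:00.
Alice ∩ Elena: 09:00–09:30, 09:45–10:15, 10:45–11:30, 13:00–14:00, 15:30–16:00, 16:30–16:45.
Alice ∩ Elena ∩ Wei: 09:00–09:30, 09:45–10:00, 13:00–14:00, 15:30–16:00.
Alice ∩ Elena ∩ Wei ∩ Lars: (none).
Alice ∩ Elena ∩ Wei ∩ Lars ∩ Vera: (none).
Windows ≥ 15 min: (none).
That's 0 windows.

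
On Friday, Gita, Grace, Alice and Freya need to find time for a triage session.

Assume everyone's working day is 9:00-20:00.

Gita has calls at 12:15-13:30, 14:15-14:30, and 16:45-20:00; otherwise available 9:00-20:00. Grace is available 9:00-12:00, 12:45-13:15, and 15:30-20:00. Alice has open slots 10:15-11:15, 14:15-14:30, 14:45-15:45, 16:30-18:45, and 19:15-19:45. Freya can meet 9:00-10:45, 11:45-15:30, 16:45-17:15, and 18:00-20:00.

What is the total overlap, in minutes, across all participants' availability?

Gita free within 09:00–20:00: 09:00–12:15, 13:30–14:15, 14:30–16:45.
Gita ∩ Grace: 09:00–12:00, 15:30–16:45.
Gita ∩ Grace ∩ Alice: 10:15–11:15, 15:30–15:45, 16:30–16:45.
Gita ∩ Grace ∩ Alice ∩ Freya: 10:15–10:45.
Total common minutes: 30.

30 minutes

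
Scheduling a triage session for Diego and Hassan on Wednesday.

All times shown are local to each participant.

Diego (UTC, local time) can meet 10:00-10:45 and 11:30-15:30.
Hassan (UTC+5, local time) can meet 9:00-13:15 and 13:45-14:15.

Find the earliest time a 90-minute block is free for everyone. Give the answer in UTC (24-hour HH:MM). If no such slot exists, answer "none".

none

Diego → UTC: 10:00–10:45, 11:30–15:30.
Hassan → UTC: 04:00–08:15, 08:45–09:15.
Diego ∩ Hassan: (none).
Windows ≥ 90 min: (none).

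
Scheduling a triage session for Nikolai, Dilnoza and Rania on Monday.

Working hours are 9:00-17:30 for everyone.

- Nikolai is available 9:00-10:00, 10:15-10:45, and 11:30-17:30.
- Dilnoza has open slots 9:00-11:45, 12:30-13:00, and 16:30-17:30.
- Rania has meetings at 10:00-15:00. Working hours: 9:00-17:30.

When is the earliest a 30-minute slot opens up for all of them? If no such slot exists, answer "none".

09:00

Rania free within 09:00–17:30: 09:00–10:00, 15:00–17:30.
Nikolai ∩ Dilnoza: 09:00–10:00, 10:15–10:45, 11:30–11:45, 12:30–13:00, 16:30–17:30.
Nikolai ∩ Dilnoza ∩ Rania: 09:00–10:00, 16:30–17:30.
Windows ≥ 30 min: 09:00–10:00, 16:30–17:30.
Earliest such window starts at 09:00.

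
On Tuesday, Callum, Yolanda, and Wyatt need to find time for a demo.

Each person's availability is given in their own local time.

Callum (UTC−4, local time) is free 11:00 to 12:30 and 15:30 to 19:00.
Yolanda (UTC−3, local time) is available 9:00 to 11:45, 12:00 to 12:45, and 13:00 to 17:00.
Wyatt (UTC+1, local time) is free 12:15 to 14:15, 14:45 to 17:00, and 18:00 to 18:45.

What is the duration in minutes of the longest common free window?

Callum → UTC: 15:00–16:30, 19:30–23:00.
Yolanda → UTC: 12:00–14:45, 15:00–15:45, 16:00–20:00.
Wyatt → UTC: 11:15–13:15, 13:45–16:00, 17:00–17:45.
Callum ∩ Yolanda: 15:00–15:45, 16:00–16:30, 19:30–20:00.
Callum ∩ Yolanda ∩ Wyatt: 15:00–15:45.
Single common window of 45 minutes.

45 minutes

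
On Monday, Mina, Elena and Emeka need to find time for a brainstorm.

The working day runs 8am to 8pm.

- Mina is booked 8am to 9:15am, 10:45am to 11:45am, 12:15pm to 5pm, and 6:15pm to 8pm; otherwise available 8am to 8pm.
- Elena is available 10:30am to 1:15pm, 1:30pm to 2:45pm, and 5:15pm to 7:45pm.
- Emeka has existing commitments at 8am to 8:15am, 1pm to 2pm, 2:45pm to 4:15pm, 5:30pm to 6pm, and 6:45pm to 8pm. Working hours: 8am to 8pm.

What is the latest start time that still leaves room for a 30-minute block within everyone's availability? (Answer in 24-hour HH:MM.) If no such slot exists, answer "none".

Mina free within 08:00–20:00: 09:15–10:45, 11:45–12:15, 17:00–18:15.
Emeka free within 08:00–20:00: 08:15–13:00, 14:00–14:45, 16:15–17:30, 18:00–18:45.
Mina ∩ Elena: 10:30–10:45, 11:45–12:15, 17:15–18:15.
Mina ∩ Elena ∩ Emeka: 10:30–10:45, 11:45–12:15, 17:15–17:30, 18:00–18:15.
Windows ≥ 30 min: 11:45–12:15.
Latest start in the last window 11:45–12:15 is 12:15 − 30 min = 11:45.

11:45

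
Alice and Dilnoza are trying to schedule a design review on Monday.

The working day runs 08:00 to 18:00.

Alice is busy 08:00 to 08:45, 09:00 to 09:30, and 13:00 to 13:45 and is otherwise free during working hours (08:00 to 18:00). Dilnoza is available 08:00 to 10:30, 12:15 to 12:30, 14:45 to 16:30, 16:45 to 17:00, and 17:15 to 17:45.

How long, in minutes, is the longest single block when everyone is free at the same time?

Alice free within 08:00–18:00: 08:45–09:00, 09:30–13:00, 13:45–18:00.
Alice ∩ Dilnoza: 08:45–09:00, 09:30–10:30, 12:15–12:30, 14:45–16:30, 16:45–17:00, 17:15–17:45.
Common window lengths: 15, 60, 15, 105, 15, 30 min; longest is 105.

105 minutes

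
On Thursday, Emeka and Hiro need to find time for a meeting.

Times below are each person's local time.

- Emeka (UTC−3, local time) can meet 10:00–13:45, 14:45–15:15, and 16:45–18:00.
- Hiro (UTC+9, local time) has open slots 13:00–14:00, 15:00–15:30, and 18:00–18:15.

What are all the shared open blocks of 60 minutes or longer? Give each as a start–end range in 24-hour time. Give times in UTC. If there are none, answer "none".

Emeka → UTC: 13:00–16:45, 17:45–18:15, 19:45–21:00.
Hiro → UTC: 04:00–05:00, 06:00–06:30, 09:00–09:15.
Emeka ∩ Hiro: (none).
Windows ≥ 60 min: (none).

none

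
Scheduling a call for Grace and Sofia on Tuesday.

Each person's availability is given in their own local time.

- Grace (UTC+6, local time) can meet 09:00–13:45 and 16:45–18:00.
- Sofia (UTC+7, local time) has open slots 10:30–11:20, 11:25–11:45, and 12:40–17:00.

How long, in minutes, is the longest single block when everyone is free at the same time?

Grace → UTC: 03:00–07:45, 10:45–12:00.
Sofia → UTC: 03:30–04:20, 04:25–04:45, 05:40–10:00.
Grace ∩ Sofia: 03:30–04:20, 04:25–04:45, 05:40–07:45.
Common window lengths: 50, 20, 125 min; longest is 125.

125 minutes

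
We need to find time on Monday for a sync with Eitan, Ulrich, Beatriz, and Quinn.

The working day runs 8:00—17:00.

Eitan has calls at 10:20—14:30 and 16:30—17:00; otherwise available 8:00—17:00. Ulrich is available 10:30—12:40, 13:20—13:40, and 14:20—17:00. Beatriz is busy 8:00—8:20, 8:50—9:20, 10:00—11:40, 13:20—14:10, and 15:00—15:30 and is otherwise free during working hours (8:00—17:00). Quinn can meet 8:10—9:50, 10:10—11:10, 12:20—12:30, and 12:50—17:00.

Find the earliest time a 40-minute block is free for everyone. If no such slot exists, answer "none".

Eitan free within 08:00–17:00: 08:00–10:20, 14:30–16:30.
Beatriz free within 08:00–17:00: 08:20–08:50, 09:20–10:00, 11:40–13:20, 14:10–15:00, 15:30–17:00.
Eitan ∩ Ulrich: 14:30–16:30.
Eitan ∩ Ulrich ∩ Beatriz: 14:30–15:00, 15:30–16:30.
Eitan ∩ Ulrich ∩ Beatriz ∩ Quinn: 14:30–15:00, 15:30–16:30.
Windows ≥ 40 min: 15:30–16:30.
Earliest such window starts at 15:30.

15:30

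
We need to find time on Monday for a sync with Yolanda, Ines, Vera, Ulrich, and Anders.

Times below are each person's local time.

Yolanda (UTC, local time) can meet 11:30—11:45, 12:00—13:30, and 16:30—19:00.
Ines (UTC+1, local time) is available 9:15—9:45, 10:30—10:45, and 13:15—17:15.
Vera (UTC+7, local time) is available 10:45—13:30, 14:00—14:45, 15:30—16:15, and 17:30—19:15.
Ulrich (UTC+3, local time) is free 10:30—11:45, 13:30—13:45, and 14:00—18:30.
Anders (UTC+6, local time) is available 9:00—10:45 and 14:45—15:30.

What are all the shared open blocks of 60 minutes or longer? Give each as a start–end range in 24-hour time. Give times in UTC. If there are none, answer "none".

none

Yolanda → UTC: 11:30–11:45, 12:00–13:30, 16:30–19:00.
Ines → UTC: 08:15–08:45, 09:30–09:45, 12:15–16:15.
Vera → UTC: 03:45–06:30, 07:00–07:45, 08:30–09:15, 10:30–12:15.
Ulrich → UTC: 07:30–08:45, 10:30–10:45, 11:00–15:30.
Anders → UTC: 03:00–04:45, 08:45–09:30.
Yolanda ∩ Ines: 12:15–13:30.
Yolanda ∩ Ines ∩ Vera: (none).
Yolanda ∩ Ines ∩ Vera ∩ Ulrich: (none).
Yolanda ∩ Ines ∩ Vera ∩ Ulrich ∩ Anders: (none).
Windows ≥ 60 min: (none).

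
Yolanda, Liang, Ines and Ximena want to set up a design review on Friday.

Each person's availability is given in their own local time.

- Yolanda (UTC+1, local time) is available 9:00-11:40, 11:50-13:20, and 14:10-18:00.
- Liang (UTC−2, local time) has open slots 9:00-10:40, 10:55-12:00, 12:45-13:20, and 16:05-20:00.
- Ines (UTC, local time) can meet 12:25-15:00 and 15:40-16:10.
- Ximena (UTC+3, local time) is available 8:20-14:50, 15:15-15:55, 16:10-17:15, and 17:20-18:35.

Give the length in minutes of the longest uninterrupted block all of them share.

Yolanda → UTC: 08:00–10:40, 10:50–12:20, 13:10–17:00.
Liang → UTC: 11:00–12:40, 12:55–14:00, 14:45–15:20, 18:05–22:00.
Ines → UTC: 12:25–15:00, 15:40–16:10.
Ximena → UTC: 05:20–11:50, 12:15–12:55, 13:10–14:15, 14:20–15:35.
Yolanda ∩ Liang: 11:00–12:20, 13:10–14:00, 14:45–15:20.
Yolanda ∩ Liang ∩ Ines: 13:10–14:00, 14:45–15:00.
Yolanda ∩ Liang ∩ Ines ∩ Ximena: 13:10–14:00, 14:45–15:00.
Common window lengths: 50, 15 min; longest is 50.

50 minutes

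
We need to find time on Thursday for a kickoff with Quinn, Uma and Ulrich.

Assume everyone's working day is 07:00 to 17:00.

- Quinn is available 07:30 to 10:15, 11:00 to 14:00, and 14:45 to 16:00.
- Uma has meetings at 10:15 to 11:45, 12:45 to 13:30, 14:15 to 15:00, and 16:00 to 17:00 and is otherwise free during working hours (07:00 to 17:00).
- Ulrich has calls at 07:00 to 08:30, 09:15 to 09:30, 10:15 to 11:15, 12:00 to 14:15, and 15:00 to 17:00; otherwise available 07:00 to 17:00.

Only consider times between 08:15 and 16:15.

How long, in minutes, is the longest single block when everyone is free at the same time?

45 minutes

Uma free within 07:00–17:00: 07:00–10:15, 11:45–12:45, 13:30–14:15, 15:00–16:00.
Ulrich free within 07:00–17:00: 08:30–09:15, 09:30–10:15, 11:15–12:00, 14:15–15:00.
Quinn ∩ Uma: 07:30–10:15, 11:45–12:45, 13:30–14:00, 15:00–16:00.
Quinn ∩ Uma ∩ Ulrich: 08:30–09:15, 09:30–10:15, 11:45–12:00.
Restricted to 08:15–16:15: 08:30–09:15, 09:30–10:15, 11:45–12:00.
Common window lengths: 45, 45, 15 min; longest is 45.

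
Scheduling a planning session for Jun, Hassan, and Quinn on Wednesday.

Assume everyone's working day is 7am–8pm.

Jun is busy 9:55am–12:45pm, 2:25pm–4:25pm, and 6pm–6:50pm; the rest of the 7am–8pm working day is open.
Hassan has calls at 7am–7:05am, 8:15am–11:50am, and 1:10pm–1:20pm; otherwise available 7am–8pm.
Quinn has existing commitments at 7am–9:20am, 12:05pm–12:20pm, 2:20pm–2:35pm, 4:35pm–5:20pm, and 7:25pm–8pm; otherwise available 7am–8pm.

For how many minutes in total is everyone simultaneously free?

Jun free within 07:00–20:00: 07:00–09:55, 12:45–14:25, 16:25–18:00, 18:50–20:00.
Hassan free within 07:00–20:00: 07:05–08:15, 11:50–13:10, 13:20–20:00.
Quinn free within 07:00–20:00: 09:20–12:05, 12:20–14:20, 14:35–16:35, 17:20–19:25.
Jun ∩ Hassan: 07:05–08:15, 12:45–13:10, 13:20–14:25, 16:25–18:00, 18:50–20:00.
Jun ∩ Hassan ∩ Quinn: 12:45–13:10, 13:20–14:20, 16:25–16:35, 17:20–18:00, 18:50–19:25.
Total common minutes: 25 + 60 + 10 + 40 + 35 = 170.

170 minutes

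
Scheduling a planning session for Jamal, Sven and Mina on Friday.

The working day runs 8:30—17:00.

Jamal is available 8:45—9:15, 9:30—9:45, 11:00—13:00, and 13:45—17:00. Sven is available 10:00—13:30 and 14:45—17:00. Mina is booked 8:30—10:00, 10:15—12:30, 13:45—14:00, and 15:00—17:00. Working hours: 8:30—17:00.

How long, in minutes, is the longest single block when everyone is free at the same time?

Mina free within 08:30–17:00: 10:00–10:15, 12:30–13:45, 14:00–15:00.
Jamal ∩ Sven: 11:00–13:00, 14:45–17:00.
Jamal ∩ Sven ∩ Mina: 12:30–13:00, 14:45–15:00.
Common window lengths: 30, 15 min; longest is 30.

30 minutes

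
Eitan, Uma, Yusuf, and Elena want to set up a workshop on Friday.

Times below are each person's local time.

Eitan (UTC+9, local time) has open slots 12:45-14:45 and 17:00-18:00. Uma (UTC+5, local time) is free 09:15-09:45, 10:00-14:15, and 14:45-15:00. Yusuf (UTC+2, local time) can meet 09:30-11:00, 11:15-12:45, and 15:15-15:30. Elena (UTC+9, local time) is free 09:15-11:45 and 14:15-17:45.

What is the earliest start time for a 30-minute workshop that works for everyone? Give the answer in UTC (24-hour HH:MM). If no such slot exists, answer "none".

08:00

Eitan → UTC: 03:45–05:45, 08:00–09:00.
Uma → UTC: 04:15–04:45, 05:00–09:15, 09:45–10:00.
Yusuf → UTC: 07:30–09:00, 09:15–10:45, 13:15–13:30.
Elena → UTC: 00:15–02:45, 05:15–08:45.
Eitan ∩ Uma: 04:15–04:45, 05:00–05:45, 08:00–09:00.
Eitan ∩ Uma ∩ Yusuf: 08:00–09:00.
Eitan ∩ Uma ∩ Yusuf ∩ Elena: 08:00–08:45.
Windows ≥ 30 min: 08:00–08:45.
Earliest such window starts at 08:00.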